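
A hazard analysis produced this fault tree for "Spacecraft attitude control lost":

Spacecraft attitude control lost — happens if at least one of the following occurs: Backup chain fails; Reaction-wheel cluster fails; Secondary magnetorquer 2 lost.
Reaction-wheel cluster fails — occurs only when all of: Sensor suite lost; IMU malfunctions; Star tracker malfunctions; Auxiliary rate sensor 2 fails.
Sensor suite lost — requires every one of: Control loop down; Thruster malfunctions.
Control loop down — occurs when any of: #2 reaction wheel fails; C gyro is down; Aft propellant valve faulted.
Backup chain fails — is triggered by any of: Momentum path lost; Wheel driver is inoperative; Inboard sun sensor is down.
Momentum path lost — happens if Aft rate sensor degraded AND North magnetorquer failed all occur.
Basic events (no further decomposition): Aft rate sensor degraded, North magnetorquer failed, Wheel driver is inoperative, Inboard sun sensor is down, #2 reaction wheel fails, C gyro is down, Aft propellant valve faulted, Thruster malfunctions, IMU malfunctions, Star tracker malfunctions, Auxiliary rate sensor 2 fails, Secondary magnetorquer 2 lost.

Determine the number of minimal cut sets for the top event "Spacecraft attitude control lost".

Momentum path lost [AND]: one cut set from each child combined → 1 × 1 = 1 cut set(s).
Backup chain fails [OR]: union of children's cut sets → 3 cut set(s).
Control loop down [OR]: union of children's cut sets → 3 cut set(s).
Sensor suite lost [AND]: one cut set from each child combined → 3 × 1 = 3 cut set(s).
Reaction-wheel cluster fails [AND]: one cut set from each child combined → 3 × 1 × 1 × 1 = 3 cut set(s).
Spacecraft attitude control lost [OR]: union of children's cut sets → 7 cut set(s).
Minimal cut sets: {Aft rate sensor degraded, North magnetorquer failed}; {Wheel driver is inoperative}; {Inboard sun sensor is down}; {#2 reaction wheel fails, Auxiliary rate sensor 2 fails, IMU malfunctions, Star tracker malfunctions, Thruster malfunctions}; {Auxiliary rate sensor 2 fails, C gyro is down, IMU malfunctions, Star tracker malfunctions, Thruster malfunctions}; {Aft propellant valve faulted, Auxiliary rate sensor 2 fails, IMU malfunctions, Star tracker malfunctions, Thruster malfunctions}; {Secondary magnetorquer 2 lost}.

7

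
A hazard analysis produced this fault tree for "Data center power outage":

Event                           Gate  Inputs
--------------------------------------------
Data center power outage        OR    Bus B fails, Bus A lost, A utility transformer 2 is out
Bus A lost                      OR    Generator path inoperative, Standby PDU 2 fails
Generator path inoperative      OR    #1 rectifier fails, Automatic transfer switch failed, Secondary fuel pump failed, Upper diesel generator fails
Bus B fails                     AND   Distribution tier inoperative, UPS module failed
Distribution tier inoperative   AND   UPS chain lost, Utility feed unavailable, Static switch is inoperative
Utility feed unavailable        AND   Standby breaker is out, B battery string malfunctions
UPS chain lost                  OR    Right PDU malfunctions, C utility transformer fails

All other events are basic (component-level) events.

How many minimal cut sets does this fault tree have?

UPS chain lost [OR]: union of children's cut sets → 2 cut set(s).
Utility feed unavailable [AND]: one cut set from each child combined → 1 × 1 = 1 cut set(s).
Distribution tier inoperative [AND]: one cut set from each child combined → 2 × 1 × 1 = 2 cut set(s).
Bus B fails [AND]: one cut set from each child combined → 2 × 1 = 2 cut set(s).
Generator path inoperative [OR]: union of children's cut sets → 4 cut set(s).
Bus A lost [OR]: union of children's cut sets → 5 cut set(s).
Data center power outage [OR]: union of children's cut sets → 8 cut set(s).
Minimal cut sets: {B battery string malfunctions, Right PDU malfunctions, Standby breaker is out, Static switch is inoperative, UPS module failed}; {B battery string malfunctions, C utility transformer fails, Standby breaker is out, Static switch is inoperative, UPS module failed}; {#1 rectifier fails}; {Automatic transfer switch failed}; {Secondary fuel pump failed}; {Upper diesel generator fails}; {Standby PDU 2 fails}; {A utility transformer 2 is out}.

8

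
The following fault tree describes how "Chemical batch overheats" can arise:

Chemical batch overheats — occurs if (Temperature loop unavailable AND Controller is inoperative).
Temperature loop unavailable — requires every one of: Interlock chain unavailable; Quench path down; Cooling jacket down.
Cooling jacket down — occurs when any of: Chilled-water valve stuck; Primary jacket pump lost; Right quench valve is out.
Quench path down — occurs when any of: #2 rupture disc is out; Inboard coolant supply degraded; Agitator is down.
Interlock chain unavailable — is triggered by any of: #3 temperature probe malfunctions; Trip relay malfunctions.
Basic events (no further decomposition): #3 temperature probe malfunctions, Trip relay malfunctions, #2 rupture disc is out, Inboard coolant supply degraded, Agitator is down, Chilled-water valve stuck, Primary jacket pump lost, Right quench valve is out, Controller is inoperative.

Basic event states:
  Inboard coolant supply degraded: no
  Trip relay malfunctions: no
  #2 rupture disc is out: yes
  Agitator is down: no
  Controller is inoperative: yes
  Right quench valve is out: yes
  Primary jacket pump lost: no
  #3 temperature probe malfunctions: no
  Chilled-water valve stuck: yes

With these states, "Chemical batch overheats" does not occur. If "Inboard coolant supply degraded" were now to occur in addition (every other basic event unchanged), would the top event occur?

No

Counterfactual: set "Inboard coolant supply degraded" to occurred.
Interlock chain unavailable [OR]: #3 temperature probe malfunctions=not, Trip relay malfunctions=not → no input occurs → does not occur.
Quench path down [OR]: #2 rupture disc is out=occurs, Inboard coolant supply degraded=occurs, Agitator is down=not → at least one input occurs → occurs.
Cooling jacket down [OR]: Chilled-water valve stuck=occurs, Primary jacket pump lost=not, Right quench valve is out=occurs → at least one input occurs → occurs.
Temperature loop unavailable [AND]: Interlock chain unavailable=not, Quench path down=occurs, Cooling jacket down=occurs → not all inputs occur → does not occur.
Chemical batch overheats [AND]: Temperature loop unavailable=not, Controller is inoperative=occurs → not all inputs occur → does not occur.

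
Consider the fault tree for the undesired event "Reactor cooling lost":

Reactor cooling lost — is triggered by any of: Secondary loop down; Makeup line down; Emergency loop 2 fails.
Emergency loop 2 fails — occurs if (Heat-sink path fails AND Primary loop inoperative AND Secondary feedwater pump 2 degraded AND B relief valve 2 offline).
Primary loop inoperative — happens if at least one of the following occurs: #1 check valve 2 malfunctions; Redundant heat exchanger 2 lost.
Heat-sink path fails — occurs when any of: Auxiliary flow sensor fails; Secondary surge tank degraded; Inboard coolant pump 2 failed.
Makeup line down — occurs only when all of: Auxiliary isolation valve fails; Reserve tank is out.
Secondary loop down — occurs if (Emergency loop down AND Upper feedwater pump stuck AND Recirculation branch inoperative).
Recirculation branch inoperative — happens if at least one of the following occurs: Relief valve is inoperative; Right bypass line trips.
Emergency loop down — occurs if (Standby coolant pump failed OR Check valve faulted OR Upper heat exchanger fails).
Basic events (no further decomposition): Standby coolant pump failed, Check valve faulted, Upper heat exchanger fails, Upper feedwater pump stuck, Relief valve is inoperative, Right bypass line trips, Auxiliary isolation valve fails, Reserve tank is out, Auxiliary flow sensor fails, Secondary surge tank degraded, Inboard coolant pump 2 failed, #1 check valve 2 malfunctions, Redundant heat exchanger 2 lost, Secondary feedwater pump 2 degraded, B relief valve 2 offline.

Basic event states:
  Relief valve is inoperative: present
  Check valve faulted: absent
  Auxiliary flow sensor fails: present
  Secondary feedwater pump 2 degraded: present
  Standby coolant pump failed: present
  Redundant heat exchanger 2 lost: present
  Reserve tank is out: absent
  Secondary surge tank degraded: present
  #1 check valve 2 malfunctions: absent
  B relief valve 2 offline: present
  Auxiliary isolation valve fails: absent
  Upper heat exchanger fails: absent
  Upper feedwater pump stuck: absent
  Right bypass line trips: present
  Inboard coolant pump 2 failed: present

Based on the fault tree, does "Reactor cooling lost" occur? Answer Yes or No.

Emergency loop down [OR]: Standby coolant pump failed=occurs, Check valve faulted=not, Upper heat exchanger fails=not → at least one input occurs → occurs.
Recirculation branch inoperative [OR]: Relief valve is inoperative=occurs, Right bypass line trips=occurs → at least one input occurs → occurs.
Secondary loop down [AND]: Emergency loop down=occurs, Upper feedwater pump stuck=not, Recirculation branch inoperative=occurs → not all inputs occur → does not occur.
Makeup line down [AND]: Auxiliary isolation valve fails=not, Reserve tank is out=not → not all inputs occur → does not occur.
Heat-sink path fails [OR]: Auxiliary flow sensor fails=occurs, Secondary surge tank degraded=occurs, Inboard coolant pump 2 failed=occurs → at least one input occurs → occurs.
Primary loop inoperative [OR]: #1 check valve 2 malfunctions=not, Redundant heat exchanger 2 lost=occurs → at least one input occurs → occurs.
Emergency loop 2 fails [AND]: Heat-sink path fails=occurs, Primary loop inoperative=occurs, Secondary feedwater pump 2 degraded=occurs, B relief valve 2 offline=occurs → all inputs occur → occurs.
Reactor cooling lost [OR]: Secondary loop down=not, Makeup line down=not, Emergency loop 2 fails=occurs → at least one input occurs → occurs.

Yes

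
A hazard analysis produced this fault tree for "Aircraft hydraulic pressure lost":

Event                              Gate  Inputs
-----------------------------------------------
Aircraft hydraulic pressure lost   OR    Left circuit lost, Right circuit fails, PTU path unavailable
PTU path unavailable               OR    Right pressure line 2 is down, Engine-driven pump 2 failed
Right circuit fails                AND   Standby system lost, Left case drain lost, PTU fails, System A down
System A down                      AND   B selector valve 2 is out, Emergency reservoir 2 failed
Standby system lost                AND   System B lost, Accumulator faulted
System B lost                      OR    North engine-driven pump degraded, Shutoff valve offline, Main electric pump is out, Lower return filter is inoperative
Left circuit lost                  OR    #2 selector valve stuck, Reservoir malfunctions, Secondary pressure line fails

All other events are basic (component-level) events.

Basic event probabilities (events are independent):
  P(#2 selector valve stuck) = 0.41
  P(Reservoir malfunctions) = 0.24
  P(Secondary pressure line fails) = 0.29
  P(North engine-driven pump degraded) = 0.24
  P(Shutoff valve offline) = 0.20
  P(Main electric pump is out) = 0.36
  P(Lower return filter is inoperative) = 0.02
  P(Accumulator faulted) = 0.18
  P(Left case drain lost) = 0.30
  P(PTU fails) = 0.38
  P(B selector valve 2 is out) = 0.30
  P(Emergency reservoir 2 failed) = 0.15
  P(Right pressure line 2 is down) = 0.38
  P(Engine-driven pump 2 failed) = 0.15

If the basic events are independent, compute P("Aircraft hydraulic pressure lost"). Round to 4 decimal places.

0.8323

P(Left circuit lost) [OR] = 1 − (1−0.41) × (1−0.24) × (1−0.29) = 0.681636
P(System B lost) [OR] = 1 − (1−0.24) × (1−0.20) × (1−0.36) × (1−0.02) = 0.618662
P(Standby system lost) [AND] = 0.618662 × 0.18 = 0.111359
P(System A down) [AND] = 0.30 × 0.15 = 0.045000
P(Right circuit fails) [AND] = 0.111359 × 0.30 × 0.38 × 0.045000 = 0.000571
P(PTU path unavailable) [OR] = 1 − (1−0.38) × (1−0.15) = 0.473000
P(Aircraft hydraulic pressure lost) [OR] = 1 − (1−0.681636) × (1−0.000571) × (1−0.473000) = 0.832318
Rounded to 4 decimal places: P(Aircraft hydraulic pressure lost) ≈ 0.8323.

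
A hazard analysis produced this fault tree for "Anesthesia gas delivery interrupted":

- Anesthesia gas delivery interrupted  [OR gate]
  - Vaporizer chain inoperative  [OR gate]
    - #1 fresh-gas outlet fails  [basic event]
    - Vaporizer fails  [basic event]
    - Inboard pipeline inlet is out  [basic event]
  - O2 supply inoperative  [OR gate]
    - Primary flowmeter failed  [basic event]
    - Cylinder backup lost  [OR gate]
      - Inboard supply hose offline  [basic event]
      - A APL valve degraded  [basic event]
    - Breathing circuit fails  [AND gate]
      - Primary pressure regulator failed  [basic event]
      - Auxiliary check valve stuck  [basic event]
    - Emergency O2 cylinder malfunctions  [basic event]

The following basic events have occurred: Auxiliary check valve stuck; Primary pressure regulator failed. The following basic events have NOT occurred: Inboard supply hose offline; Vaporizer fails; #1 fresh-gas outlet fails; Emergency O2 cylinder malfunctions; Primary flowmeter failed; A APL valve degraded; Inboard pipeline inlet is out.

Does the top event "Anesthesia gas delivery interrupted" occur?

Yes

Vaporizer chain inoperative [OR]: #1 fresh-gas outlet fails=not, Vaporizer fails=not, Inboard pipeline inlet is out=not → no input occurs → does not occur.
Cylinder backup lost [OR]: Inboard supply hose offline=not, A APL valve degraded=not → no input occurs → does not occur.
Breathing circuit fails [AND]: Primary pressure regulator failed=occurs, Auxiliary check valve stuck=occurs → all inputs occur → occurs.
O2 supply inoperative [OR]: Primary flowmeter failed=not, Cylinder backup lost=not, Breathing circuit fails=occurs, Emergency O2 cylinder malfunctions=not → at least one input occurs → occurs.
Anesthesia gas delivery interrupted [OR]: Vaporizer chain inoperative=not, O2 supply inoperative=occurs → at least one input occurs → occurs.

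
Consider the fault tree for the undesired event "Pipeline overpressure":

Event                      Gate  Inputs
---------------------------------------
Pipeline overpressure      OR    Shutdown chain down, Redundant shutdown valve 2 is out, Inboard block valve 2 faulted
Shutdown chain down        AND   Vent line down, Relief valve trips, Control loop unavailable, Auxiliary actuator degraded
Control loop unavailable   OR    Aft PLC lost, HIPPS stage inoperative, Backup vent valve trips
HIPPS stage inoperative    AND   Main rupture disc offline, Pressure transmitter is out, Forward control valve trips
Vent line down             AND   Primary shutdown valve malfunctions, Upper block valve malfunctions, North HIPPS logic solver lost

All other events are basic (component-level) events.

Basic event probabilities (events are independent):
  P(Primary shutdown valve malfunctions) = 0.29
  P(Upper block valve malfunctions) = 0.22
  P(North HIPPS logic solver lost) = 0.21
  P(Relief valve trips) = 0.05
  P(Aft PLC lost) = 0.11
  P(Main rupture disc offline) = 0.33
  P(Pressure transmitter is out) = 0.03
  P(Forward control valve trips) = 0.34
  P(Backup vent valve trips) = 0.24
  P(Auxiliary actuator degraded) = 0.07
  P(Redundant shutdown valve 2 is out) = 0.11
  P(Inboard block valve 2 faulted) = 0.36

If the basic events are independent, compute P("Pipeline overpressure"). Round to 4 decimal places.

P(Vent line down) [AND] = 0.29 × 0.22 × 0.21 = 0.013398
P(HIPPS stage inoperative) [AND] = 0.33 × 0.03 × 0.34 = 0.003366
P(Control loop unavailable) [OR] = 1 − (1−0.11) × (1−0.003366) × (1−0.24) = 0.325877
P(Shutdown chain down) [AND] = 0.013398 × 0.05 × 0.325877 × 0.07 = 0.000015
P(Pipeline overpressure) [OR] = 1 − (1−0.000015) × (1−0.11) × (1−0.36) = 0.430409
Rounded to 4 decimal places: P(Pipeline overpressure) ≈ 0.4304.

0.4304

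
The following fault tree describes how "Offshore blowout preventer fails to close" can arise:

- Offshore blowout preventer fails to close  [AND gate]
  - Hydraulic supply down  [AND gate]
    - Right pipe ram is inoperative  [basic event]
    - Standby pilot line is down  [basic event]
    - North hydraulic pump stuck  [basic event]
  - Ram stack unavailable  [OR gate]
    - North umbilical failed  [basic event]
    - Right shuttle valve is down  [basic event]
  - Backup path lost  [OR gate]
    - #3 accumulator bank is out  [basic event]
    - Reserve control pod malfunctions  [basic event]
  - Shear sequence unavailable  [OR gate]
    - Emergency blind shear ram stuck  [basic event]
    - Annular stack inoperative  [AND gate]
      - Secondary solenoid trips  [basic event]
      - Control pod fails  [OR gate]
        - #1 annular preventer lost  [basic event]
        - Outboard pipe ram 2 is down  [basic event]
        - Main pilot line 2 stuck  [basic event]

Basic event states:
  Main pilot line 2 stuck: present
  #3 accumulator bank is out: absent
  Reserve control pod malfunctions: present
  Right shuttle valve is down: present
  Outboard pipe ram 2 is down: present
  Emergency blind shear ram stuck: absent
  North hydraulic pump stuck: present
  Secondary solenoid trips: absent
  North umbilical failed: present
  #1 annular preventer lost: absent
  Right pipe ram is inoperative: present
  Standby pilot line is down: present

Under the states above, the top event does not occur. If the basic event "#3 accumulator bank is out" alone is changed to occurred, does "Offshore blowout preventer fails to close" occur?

No

Counterfactual: set "#3 accumulator bank is out" to occurred.
Hydraulic supply down [AND]: Right pipe ram is inoperative=occurs, Standby pilot line is down=occurs, North hydraulic pump stuck=occurs → all inputs occur → occurs.
Ram stack unavailable [OR]: North umbilical failed=occurs, Right shuttle valve is down=occurs → at least one input occurs → occurs.
Backup path lost [OR]: #3 accumulator bank is out=occurs, Reserve control pod malfunctions=occurs → at least one input occurs → occurs.
Control pod fails [OR]: #1 annular preventer lost=not, Outboard pipe ram 2 is down=occurs, Main pilot line 2 stuck=occurs → at least one input occurs → occurs.
Annular stack inoperative [AND]: Secondary solenoid trips=not, Control pod fails=occurs → not all inputs occur → does not occur.
Shear sequence unavailable [OR]: Emergency blind shear ram stuck=not, Annular stack inoperative=not → no input occurs → does not occur.
Offshore blowout preventer fails to close [AND]: Hydraulic supply down=occurs, Ram stack unavailable=occurs, Backup path lost=occurs, Shear sequence unavailable=not → not all inputs occur → does not occur.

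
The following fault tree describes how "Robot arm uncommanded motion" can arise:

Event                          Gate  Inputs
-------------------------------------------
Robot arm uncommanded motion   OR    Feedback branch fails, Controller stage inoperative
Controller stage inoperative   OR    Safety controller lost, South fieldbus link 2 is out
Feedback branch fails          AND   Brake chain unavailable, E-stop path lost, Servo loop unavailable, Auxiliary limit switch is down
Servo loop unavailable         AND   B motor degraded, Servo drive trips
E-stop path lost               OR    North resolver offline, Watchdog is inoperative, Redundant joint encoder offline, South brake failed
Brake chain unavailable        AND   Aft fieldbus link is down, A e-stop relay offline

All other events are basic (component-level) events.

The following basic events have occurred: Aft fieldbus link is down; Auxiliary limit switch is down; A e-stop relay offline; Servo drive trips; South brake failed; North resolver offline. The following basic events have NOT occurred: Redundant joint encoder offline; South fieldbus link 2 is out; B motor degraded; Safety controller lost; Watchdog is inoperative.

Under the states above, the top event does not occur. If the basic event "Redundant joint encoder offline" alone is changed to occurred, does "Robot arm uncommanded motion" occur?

Counterfactual: set "Redundant joint encoder offline" to occurred.
Brake chain unavailable [AND]: Aft fieldbus link is down=occurs, A e-stop relay offline=occurs → all inputs occur → occurs.
E-stop path lost [OR]: North resolver offline=occurs, Watchdog is inoperative=not, Redundant joint encoder offline=occurs, South brake failed=occurs → at least one input occurs → occurs.
Servo loop unavailable [AND]: B motor degraded=not, Servo drive trips=occurs → not all inputs occur → does not occur.
Feedback branch fails [AND]: Brake chain unavailable=occurs, E-stop path lost=occurs, Servo loop unavailable=not, Auxiliary limit switch is down=occurs → not all inputs occur → does not occur.
Controller stage inoperative [OR]: Safety controller lost=not, South fieldbus link 2 is out=not → no input occurs → does not occur.
Robot arm uncommanded motion [OR]: Feedback branch fails=not, Controller stage inoperative=not → no input occurs → does not occur.

No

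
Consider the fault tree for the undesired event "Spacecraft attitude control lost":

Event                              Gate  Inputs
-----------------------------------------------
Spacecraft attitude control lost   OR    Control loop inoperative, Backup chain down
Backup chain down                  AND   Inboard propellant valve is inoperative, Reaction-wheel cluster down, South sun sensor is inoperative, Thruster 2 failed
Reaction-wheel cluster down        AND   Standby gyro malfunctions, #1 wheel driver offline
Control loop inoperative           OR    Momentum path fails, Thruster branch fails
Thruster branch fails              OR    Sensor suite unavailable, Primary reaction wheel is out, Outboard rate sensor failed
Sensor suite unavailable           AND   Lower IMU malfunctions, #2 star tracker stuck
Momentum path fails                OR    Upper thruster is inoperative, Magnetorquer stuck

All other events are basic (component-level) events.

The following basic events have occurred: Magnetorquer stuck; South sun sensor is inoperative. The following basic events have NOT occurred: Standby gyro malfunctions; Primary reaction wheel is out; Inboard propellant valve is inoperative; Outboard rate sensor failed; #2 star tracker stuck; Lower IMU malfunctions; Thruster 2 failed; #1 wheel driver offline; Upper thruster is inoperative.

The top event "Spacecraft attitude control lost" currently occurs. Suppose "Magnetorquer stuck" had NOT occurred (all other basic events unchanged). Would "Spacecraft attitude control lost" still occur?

No

Counterfactual: set "Magnetorquer stuck" to not occurred.
Momentum path fails [OR]: Upper thruster is inoperative=not, Magnetorquer stuck=not → no input occurs → does not occur.
Sensor suite unavailable [AND]: Lower IMU malfunctions=not, #2 star tracker stuck=not → not all inputs occur → does not occur.
Thruster branch fails [OR]: Sensor suite unavailable=not, Primary reaction wheel is out=not, Outboard rate sensor failed=not → no input occurs → does not occur.
Control loop inoperative [OR]: Momentum path fails=not, Thruster branch fails=not → no input occurs → does not occur.
Reaction-wheel cluster down [AND]: Standby gyro malfunctions=not, #1 wheel driver offline=not → not all inputs occur → does not occur.
Backup chain down [AND]: Inboard propellant valve is inoperative=not, Reaction-wheel cluster down=not, South sun sensor is inoperative=occurs, Thruster 2 failed=not → not all inputs occur → does not occur.
Spacecraft attitude control lost [OR]: Control loop inoperative=not, Backup chain down=not → no input occurs → does not occur.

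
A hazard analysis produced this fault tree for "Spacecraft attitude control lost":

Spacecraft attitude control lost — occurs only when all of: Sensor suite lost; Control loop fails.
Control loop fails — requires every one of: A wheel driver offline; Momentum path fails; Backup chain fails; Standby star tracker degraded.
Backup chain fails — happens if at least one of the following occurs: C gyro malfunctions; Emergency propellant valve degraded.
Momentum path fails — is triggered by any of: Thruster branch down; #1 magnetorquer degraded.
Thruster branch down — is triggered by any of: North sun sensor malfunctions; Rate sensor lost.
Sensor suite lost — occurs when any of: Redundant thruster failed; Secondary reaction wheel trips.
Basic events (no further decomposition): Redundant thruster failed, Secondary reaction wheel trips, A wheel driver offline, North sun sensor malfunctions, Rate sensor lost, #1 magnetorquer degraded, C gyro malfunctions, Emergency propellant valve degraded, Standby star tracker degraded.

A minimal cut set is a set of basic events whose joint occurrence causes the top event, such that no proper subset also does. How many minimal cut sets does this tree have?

Sensor suite lost [OR]: union of children's cut sets → 2 cut set(s).
Thruster branch down [OR]: union of children's cut sets → 2 cut set(s).
Momentum path fails [OR]: union of children's cut sets → 3 cut set(s).
Backup chain fails [OR]: union of children's cut sets → 2 cut set(s).
Control loop fails [AND]: one cut set from each child combined → 1 × 3 × 2 × 1 = 6 cut set(s).
Spacecraft attitude control lost [AND]: one cut set from each child combined → 2 × 6 = 12 cut set(s).

12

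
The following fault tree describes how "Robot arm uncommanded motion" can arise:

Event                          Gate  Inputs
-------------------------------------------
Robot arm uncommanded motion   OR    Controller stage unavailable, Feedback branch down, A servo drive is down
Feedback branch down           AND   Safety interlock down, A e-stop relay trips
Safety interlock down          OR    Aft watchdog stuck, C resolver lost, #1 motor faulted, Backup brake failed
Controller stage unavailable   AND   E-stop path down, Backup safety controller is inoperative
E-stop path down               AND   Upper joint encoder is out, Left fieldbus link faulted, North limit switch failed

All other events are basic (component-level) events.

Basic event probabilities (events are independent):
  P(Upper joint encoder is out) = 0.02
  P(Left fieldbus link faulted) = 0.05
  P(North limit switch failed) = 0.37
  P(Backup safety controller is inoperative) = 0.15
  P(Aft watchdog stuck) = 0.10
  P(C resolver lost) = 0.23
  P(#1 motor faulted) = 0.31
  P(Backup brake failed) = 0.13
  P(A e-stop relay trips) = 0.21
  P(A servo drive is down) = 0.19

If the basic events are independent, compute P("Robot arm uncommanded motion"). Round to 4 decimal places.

0.2894

P(E-stop path down) [AND] = 0.02 × 0.05 × 0.37 = 0.000370
P(Controller stage unavailable) [AND] = 0.000370 × 0.15 = 0.000056
P(Safety interlock down) [OR] = 1 − (1−0.10) × (1−0.23) × (1−0.31) × (1−0.13) = 0.583992
P(Feedback branch down) [AND] = 0.583992 × 0.21 = 0.122638
P(Robot arm uncommanded motion) [OR] = 1 − (1−0.000056) × (1−0.122638) × (1−0.19) = 0.289377
Rounded to 4 decimal places: P(Robot arm uncommanded motion) ≈ 0.2894.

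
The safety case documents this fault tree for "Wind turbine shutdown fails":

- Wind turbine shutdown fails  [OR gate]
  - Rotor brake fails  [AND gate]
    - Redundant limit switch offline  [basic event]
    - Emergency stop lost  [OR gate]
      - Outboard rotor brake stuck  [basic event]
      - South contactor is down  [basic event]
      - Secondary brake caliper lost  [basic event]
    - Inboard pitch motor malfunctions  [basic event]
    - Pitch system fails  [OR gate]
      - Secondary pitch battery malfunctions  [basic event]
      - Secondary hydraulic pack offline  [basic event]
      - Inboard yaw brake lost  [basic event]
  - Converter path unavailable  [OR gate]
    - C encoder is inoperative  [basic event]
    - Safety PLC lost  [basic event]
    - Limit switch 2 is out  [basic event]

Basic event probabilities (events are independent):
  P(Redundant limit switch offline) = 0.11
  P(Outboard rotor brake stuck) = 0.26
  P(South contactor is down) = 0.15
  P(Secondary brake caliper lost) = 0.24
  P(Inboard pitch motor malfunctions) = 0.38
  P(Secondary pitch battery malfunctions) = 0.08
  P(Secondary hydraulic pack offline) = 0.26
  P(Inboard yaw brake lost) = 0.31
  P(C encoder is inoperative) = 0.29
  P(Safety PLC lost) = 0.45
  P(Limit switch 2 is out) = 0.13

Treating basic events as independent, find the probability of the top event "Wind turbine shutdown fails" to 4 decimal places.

P(Emergency stop lost) [OR] = 1 − (1−0.26) × (1−0.15) × (1−0.24) = 0.521960
P(Pitch system fails) [OR] = 1 − (1−0.08) × (1−0.26) × (1−0.31) = 0.530248
P(Rotor brake fails) [AND] = 0.11 × 0.521960 × 0.38 × 0.530248 = 0.011569
P(Converter path unavailable) [OR] = 1 − (1−0.29) × (1−0.45) × (1−0.13) = 0.660265
P(Wind turbine shutdown fails) [OR] = 1 − (1−0.011569) × (1−0.660265) = 0.664195
Rounded to 4 decimal places: P(Wind turbine shutdown fails) ≈ 0.6642.

0.6642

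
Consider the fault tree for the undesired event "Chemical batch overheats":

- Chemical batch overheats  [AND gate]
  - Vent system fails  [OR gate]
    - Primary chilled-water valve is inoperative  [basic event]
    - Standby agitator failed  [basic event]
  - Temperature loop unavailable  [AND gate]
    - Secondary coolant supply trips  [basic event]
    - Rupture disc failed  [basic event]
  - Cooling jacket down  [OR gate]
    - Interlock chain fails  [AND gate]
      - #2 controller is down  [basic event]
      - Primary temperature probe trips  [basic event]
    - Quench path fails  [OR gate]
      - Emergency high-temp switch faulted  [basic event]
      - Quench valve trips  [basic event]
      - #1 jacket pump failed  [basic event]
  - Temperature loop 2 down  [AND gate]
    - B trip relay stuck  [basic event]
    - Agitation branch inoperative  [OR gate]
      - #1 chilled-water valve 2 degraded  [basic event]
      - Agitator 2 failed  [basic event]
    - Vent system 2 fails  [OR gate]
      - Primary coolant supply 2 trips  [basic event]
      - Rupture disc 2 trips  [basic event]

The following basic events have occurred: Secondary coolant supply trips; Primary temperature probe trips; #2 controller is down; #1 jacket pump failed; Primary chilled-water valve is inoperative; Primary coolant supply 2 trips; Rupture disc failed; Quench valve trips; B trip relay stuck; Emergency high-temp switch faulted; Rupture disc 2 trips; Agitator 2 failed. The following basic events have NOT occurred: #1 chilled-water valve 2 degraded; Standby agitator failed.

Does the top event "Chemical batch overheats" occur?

Yes

Vent system fails [OR]: Primary chilled-water valve is inoperative=occurs, Standby agitator failed=not → at least one input occurs → occurs.
Temperature loop unavailable [AND]: Secondary coolant supply trips=occurs, Rupture disc failed=occurs → all inputs occur → occurs.
Interlock chain fails [AND]: #2 controller is down=occurs, Primary temperature probe trips=occurs → all inputs occur → occurs.
Quench path fails [OR]: Emergency high-temp switch faulted=occurs, Quench valve trips=occurs, #1 jacket pump failed=occurs → at least one input occurs → occurs.
Cooling jacket down [OR]: Interlock chain fails=occurs, Quench path fails=occurs → at least one input occurs → occurs.
Agitation branch inoperative [OR]: #1 chilled-water valve 2 degraded=not, Agitator 2 failed=occurs → at least one input occurs → occurs.
Vent system 2 fails [OR]: Primary coolant supply 2 trips=occurs, Rupture disc 2 trips=occurs → at least one input occurs → occurs.
Temperature loop 2 down [AND]: B trip relay stuck=occurs, Agitation branch inoperative=occurs, Vent system 2 fails=occurs → all inputs occur → occurs.
Chemical batch overheats [AND]: Vent system fails=occurs, Temperature loop unavailable=occurs, Cooling jacket down=occurs, Temperature loop 2 down=occurs → all inputs occur → occurs.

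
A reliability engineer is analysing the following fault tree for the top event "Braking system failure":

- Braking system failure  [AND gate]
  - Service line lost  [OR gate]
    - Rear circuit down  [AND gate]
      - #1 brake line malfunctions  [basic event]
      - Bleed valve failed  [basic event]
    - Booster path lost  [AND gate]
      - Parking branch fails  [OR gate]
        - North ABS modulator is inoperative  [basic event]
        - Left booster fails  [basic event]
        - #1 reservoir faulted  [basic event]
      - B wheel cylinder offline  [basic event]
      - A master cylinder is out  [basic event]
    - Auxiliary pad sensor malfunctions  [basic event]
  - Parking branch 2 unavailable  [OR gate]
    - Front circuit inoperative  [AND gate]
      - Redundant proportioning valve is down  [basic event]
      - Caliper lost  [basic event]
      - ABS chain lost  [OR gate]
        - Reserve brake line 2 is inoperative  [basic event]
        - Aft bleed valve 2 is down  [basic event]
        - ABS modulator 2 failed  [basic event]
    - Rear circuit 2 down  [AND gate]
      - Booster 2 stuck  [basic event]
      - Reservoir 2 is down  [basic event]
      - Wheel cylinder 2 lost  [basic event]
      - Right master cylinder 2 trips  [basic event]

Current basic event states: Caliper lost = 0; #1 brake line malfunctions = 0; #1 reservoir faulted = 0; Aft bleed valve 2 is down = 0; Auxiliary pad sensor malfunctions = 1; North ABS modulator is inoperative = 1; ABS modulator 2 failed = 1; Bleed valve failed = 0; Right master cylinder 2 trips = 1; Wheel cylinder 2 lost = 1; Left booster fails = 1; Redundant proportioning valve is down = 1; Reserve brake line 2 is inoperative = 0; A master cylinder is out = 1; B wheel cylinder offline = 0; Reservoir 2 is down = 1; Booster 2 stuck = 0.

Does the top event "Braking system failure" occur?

No

Rear circuit down [AND]: #1 brake line malfunctions=not, Bleed valve failed=not → not all inputs occur → does not occur.
Parking branch fails [OR]: North ABS modulator is inoperative=occurs, Left booster fails=occurs, #1 reservoir faulted=not → at least one input occurs → occurs.
Booster path lost [AND]: Parking branch fails=occurs, B wheel cylinder offline=not, A master cylinder is out=occurs → not all inputs occur → does not occur.
Service line lost [OR]: Rear circuit down=not, Booster path lost=not, Auxiliary pad sensor malfunctions=occurs → at least one input occurs → occurs.
ABS chain lost [OR]: Reserve brake line 2 is inoperative=not, Aft bleed valve 2 is down=not, ABS modulator 2 failed=occurs → at least one input occurs → occurs.
Front circuit inoperative [AND]: Redundant proportioning valve is down=occurs, Caliper lost=not, ABS chain lost=occurs → not all inputs occur → does not occur.
Rear circuit 2 down [AND]: Booster 2 stuck=not, Reservoir 2 is down=occurs, Wheel cylinder 2 lost=occurs, Right master cylinder 2 trips=occurs → not all inputs occur → does not occur.
Parking branch 2 unavailable [OR]: Front circuit inoperative=not, Rear circuit 2 down=not → no input occurs → does not occur.
Braking system failure [AND]: Service line lost=occurs, Parking branch 2 unavailable=not → not all inputs occur → does not occur.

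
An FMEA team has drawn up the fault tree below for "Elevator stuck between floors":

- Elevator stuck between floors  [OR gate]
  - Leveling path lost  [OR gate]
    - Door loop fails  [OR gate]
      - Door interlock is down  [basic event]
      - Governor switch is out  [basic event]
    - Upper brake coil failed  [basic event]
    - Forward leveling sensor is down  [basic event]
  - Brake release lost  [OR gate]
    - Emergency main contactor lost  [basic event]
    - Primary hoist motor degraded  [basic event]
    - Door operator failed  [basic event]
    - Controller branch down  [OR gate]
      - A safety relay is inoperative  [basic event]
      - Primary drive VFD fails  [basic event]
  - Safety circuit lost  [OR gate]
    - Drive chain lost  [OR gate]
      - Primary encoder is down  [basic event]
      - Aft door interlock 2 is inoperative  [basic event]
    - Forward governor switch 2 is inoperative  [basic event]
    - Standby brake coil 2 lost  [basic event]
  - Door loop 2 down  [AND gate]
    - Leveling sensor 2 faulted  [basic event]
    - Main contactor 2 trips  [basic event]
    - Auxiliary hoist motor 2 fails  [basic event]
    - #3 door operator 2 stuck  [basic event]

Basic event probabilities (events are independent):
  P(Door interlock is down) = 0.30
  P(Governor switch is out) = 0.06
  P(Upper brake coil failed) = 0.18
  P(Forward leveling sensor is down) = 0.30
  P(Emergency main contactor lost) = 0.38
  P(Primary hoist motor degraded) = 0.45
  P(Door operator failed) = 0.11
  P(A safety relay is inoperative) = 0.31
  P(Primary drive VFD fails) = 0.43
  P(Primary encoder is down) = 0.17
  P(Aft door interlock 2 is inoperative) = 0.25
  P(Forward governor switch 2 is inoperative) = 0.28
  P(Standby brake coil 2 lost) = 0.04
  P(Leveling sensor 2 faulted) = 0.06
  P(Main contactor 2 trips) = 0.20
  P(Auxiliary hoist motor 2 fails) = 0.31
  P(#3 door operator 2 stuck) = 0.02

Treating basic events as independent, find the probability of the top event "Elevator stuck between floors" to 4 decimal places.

0.9806

P(Door loop fails) [OR] = 1 − (1−0.30) × (1−0.06) = 0.342000
P(Leveling path lost) [OR] = 1 − (1−0.342000) × (1−0.18) × (1−0.30) = 0.622308
P(Controller branch down) [OR] = 1 − (1−0.31) × (1−0.43) = 0.606700
P(Brake release lost) [OR] = 1 − (1−0.38) × (1−0.45) × (1−0.11) × (1−0.606700) = 0.880637
P(Drive chain lost) [OR] = 1 − (1−0.17) × (1−0.25) = 0.377500
P(Safety circuit lost) [OR] = 1 − (1−0.377500) × (1−0.28) × (1−0.04) = 0.569728
P(Door loop 2 down) [AND] = 0.06 × 0.20 × 0.31 × 0.02 = 0.000074
P(Elevator stuck between floors) [OR] = 1 − (1−0.622308) × (1−0.880637) × (1−0.569728) × (1−0.000074) = 0.980604
Rounded to 4 decimal places: P(Elevator stuck between floors) ≈ 0.9806.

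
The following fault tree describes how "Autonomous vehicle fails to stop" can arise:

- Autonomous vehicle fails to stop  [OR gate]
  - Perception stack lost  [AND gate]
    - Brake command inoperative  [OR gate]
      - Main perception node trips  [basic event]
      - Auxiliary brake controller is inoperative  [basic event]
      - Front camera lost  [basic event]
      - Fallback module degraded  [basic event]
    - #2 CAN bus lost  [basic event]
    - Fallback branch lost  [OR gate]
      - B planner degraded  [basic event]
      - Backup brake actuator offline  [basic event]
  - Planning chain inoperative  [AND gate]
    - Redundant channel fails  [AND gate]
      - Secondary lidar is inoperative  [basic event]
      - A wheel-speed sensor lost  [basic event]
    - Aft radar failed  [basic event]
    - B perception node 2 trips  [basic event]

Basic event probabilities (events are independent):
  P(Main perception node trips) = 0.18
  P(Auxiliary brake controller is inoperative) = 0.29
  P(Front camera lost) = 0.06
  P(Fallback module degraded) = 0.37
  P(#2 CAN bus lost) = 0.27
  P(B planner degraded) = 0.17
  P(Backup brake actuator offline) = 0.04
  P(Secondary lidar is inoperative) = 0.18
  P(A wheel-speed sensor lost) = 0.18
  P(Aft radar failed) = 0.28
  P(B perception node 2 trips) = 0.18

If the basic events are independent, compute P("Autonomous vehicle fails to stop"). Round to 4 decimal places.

0.0375

P(Brake command inoperative) [OR] = 1 − (1−0.18) × (1−0.29) × (1−0.06) × (1−0.37) = 0.655221
P(Fallback branch lost) [OR] = 1 − (1−0.17) × (1−0.04) = 0.203200
P(Perception stack lost) [AND] = 0.655221 × 0.27 × 0.203200 = 0.035948
P(Redundant channel fails) [AND] = 0.18 × 0.18 = 0.032400
P(Planning chain inoperative) [AND] = 0.032400 × 0.28 × 0.18 = 0.001633
P(Autonomous vehicle fails to stop) [OR] = 1 − (1−0.035948) × (1−0.001633) = 0.037522
Rounded to 4 decimal places: P(Autonomous vehicle fails to stop) ≈ 0.0375.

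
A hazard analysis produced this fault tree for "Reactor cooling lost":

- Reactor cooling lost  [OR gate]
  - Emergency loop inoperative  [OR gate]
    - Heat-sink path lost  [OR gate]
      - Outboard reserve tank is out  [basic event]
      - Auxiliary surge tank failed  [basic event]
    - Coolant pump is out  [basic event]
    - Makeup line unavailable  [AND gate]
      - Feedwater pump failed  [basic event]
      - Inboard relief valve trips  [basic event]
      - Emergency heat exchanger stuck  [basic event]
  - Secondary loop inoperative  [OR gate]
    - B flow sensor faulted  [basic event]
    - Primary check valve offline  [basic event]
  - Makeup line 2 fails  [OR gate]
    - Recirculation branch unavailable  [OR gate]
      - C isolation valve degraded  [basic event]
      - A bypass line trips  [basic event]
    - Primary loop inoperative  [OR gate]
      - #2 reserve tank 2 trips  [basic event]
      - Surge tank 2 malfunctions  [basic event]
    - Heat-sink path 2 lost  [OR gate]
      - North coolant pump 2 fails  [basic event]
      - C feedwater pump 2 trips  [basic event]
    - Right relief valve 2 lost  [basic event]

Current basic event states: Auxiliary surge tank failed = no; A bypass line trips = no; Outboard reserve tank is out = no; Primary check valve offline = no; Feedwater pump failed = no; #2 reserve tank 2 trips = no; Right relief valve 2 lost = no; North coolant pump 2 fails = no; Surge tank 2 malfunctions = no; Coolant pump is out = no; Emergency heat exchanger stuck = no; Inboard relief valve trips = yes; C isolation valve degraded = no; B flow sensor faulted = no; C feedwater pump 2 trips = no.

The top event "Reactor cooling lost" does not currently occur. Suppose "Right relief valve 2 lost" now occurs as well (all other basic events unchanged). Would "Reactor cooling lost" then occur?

Counterfactual: set "Right relief valve 2 lost" to occurred.
Heat-sink path lost [OR]: Outboard reserve tank is out=not, Auxiliary surge tank failed=not → no input occurs → does not occur.
Makeup line unavailable [AND]: Feedwater pump failed=not, Inboard relief valve trips=occurs, Emergency heat exchanger stuck=not → not all inputs occur → does not occur.
Emergency loop inoperative [OR]: Heat-sink path lost=not, Coolant pump is out=not, Makeup line unavailable=not → no input occurs → does not occur.
Secondary loop inoperative [OR]: B flow sensor faulted=not, Primary check valve offline=not → no input occurs → does not occur.
Recirculation branch unavailable [OR]: C isolation valve degraded=not, A bypass line trips=not → no input occurs → does not occur.
Primary loop inoperative [OR]: #2 reserve tank 2 trips=not, Surge tank 2 malfunctions=not → no input occurs → does not occur.
Heat-sink path 2 lost [OR]: North coolant pump 2 fails=not, C feedwater pump 2 trips=not → no input occurs → does not occur.
Makeup line 2 fails [OR]: Recirculation branch unavailable=not, Primary loop inoperative=not, Heat-sink path 2 lost=not, Right relief valve 2 lost=occurs → at least one input occurs → occurs.
Reactor cooling lost [OR]: Emergency loop inoperative=not, Secondary loop inoperative=not, Makeup line 2 fails=occurs → at least one input occurs → occurs.

Yes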